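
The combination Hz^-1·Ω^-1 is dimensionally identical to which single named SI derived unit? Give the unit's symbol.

F

Hz = s⁻¹.
So Hz⁻¹ = s.
Ω = kg·m²·s⁻³·A⁻².
So Ω⁻¹ = kg⁻¹·m⁻²·s³·A².
Combining: Hz⁻¹·Ω⁻¹ = s · (kg⁻¹·m⁻²·s³·A²) = kg⁻¹·m⁻²·s⁴·A².
kg⁻¹·m⁻²·s⁴·A² is the base-SI form of the farad.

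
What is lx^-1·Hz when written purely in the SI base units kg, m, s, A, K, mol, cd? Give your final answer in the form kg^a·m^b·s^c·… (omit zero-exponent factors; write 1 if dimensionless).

m²·s⁻¹·cd⁻¹

lx = lm/m² (illuminance = luminous flux per area),
    = m⁻²·cd.
So lx⁻¹ = m²·cd⁻¹.
Hz = 1/s = s⁻¹ (frequency is cycles per second).
Combining: lx⁻¹·Hz = (m²·cd⁻¹) · s⁻¹ = m²·s⁻¹·cd⁻¹.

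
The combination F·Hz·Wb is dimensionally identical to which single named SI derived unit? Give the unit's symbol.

C

F = C/V (capacitance = charge per voltage),
    = A·s/(kg·m²·s⁻³·A⁻¹) (substituting C and V),
    = kg⁻¹·m⁻²·s⁴·A².
Hz = 1/s = s⁻¹ (frequency is cycles per second).
Wb = V·s (flux: a volt is a weber per second),
    = kg·m²·s⁻²·A⁻¹.
Combining: F·Hz·Wb = (kg⁻¹·m⁻²·s⁴·A²) · s⁻¹ · (kg·m²·s⁻²·A⁻¹) = s·A.
s·A is the base-SI form of the coulomb.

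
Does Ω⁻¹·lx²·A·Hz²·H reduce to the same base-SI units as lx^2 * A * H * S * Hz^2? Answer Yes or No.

Yes

Left side:
  Ω = kg·m²·s⁻³·A⁻².
  So Ω⁻¹ = kg⁻¹·m⁻²·s³·A².
  lx = m⁻²·cd.
  So lx² = m⁻⁴·cd².
  Hz = s⁻¹.
  So Hz² = s⁻².
  H = kg·m²·s⁻²·A⁻².
  Combining: Ω⁻¹·lx²·A·Hz²·H = (kg⁻¹·m⁻²·s³·A²) · (m⁻⁴·cd²) · A · s⁻² · (kg·m²·s⁻²·A⁻²) = m⁻⁴·s⁻¹·A·cd².
Right side:
  lx = lm/m² (illuminance = luminous flux per area),
      = m⁻²·cd.
  So lx² = m⁻⁴·cd².
  H = Wb/A (inductance = flux per current),
      = kg·m²·s⁻²·A⁻².
  S = 1/Ω (conductance is reciprocal resistance),
      = kg⁻¹·m⁻²·s³·A².
  Hz = 1/s = s⁻¹ (frequency is cycles per second).
  So Hz² = s⁻².
  Combining: lx²·A·H·S·Hz² = (m⁻⁴·cd²) · A · (kg·m²·s⁻²·A⁻²) · (kg⁻¹·m⁻²·s³·A²) · s⁻² = m⁻⁴·s⁻¹·A·cd².
Both reduce to m⁻⁴·s⁻¹·A·cd².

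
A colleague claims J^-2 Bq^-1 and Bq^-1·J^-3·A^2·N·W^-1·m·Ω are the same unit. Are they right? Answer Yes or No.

Yes

Left side:
  J = kg·m²·s⁻².
  So J⁻² = kg⁻²·m⁻⁴·s⁴.
  Bq = s⁻¹.
  So Bq⁻¹ = s.
  Combining: J⁻²·Bq⁻¹ = (kg⁻²·m⁻⁴·s⁴) · s = kg⁻²·m⁻⁴·s⁵.
Right side:
  Bq = 1/s = s⁻¹ (activity is decays per second).
  So Bq⁻¹ = s.
  J = N·m (work = force × distance),
      = kg·m²·s⁻².
  So J⁻³ = kg⁻³·m⁻⁶·s⁶.
  N = kg·m/s² = kg·m·s⁻² (force = mass × acceleration).
  W = J/s (power = energy per time),
      = kg·m²·s⁻³.
  So W⁻¹ = kg⁻¹·m⁻²·s³.
  Ω = V/A (resistance = voltage per current),
      = kg·m²·s⁻³·A⁻².
  Combining: Bq⁻¹·J⁻³·A²·N·W⁻¹·m·Ω = s · (kg⁻³·m⁻⁶·s⁶) · A² · (kg·m·s⁻²) · (kg⁻¹·m⁻²·s³) · m · (kg·m²·s⁻³·A⁻²) = kg⁻²·m⁻⁴·s⁵.
Both reduce to kg⁻²·m⁻⁴·s⁵.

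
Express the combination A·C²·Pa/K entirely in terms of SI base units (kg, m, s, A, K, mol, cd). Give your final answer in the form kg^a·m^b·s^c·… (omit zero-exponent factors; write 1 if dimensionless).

kg·m⁻¹·A³·K⁻¹

C = A·s = s·A (charge = current × time).
So C² = s²·A².
Pa = N/m² (pressure = force per area),
    = kg·m⁻¹·s⁻².
Combining: A·C²·K⁻¹·Pa = A · (s²·A²) · K⁻¹ · (kg·m⁻¹·s⁻²) = kg·m⁻¹·A³·K⁻¹.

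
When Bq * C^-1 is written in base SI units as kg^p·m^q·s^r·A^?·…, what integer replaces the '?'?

Bq = s⁻¹.
C = s·A.
So C⁻¹ = s⁻¹·A⁻¹.
Combining: Bq·C⁻¹ = s⁻¹ · (s⁻¹·A⁻¹) = s⁻²·A⁻¹.
The exponent of A is -1.

-1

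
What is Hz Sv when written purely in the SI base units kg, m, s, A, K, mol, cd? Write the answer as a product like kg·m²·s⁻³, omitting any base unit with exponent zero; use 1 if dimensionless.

Hz = 1/s = s⁻¹ (frequency is cycles per second).
Sv = J/kg (equivalent dose = energy per mass),
    = m²·s⁻².
Combining: Hz·Sv = s⁻¹ · (m²·s⁻²) = m²·s⁻³.

m²·s⁻³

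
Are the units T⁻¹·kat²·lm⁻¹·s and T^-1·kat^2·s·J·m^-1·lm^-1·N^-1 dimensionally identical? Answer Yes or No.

Yes

Left side:
  T = Wb/m² (flux density = flux per area),
      = kg·s⁻²·A⁻¹.
  So T⁻¹ = kg⁻¹·s²·A.
  kat = mol/s = s⁻¹·mol (catalytic activity).
  So kat² = s⁻²·mol².
  lm = cd·sr = cd (luminous flux; sr is dimensionless).
  So lm⁻¹ = cd⁻¹.
  Combining: T⁻¹·kat²·lm⁻¹·s = (kg⁻¹·s²·A) · (s⁻²·mol²) · cd⁻¹ · s = kg⁻¹·s·A·mol²·cd⁻¹.
Right side:
  T = Wb/m² (flux density = flux per area),
      = kg·s⁻²·A⁻¹.
  So T⁻¹ = kg⁻¹·s²·A.
  kat = mol/s = s⁻¹·mol (catalytic activity).
  So kat² = s⁻²·mol².
  J = N·m (work = force × distance),
      = kg·m²·s⁻².
  lm = cd·sr = cd (luminous flux; sr is dimensionless).
  So lm⁻¹ = cd⁻¹.
  N = kg·m/s² = kg·m·s⁻² (force = mass × acceleration).
  So N⁻¹ = kg⁻¹·m⁻¹·s².
  Combining: T⁻¹·kat²·s·J·m⁻¹·lm⁻¹·N⁻¹ = (kg⁻¹·s²·A) · (s⁻²·mol²) · s · (kg·m²·s⁻²) · m⁻¹ · cd⁻¹ · (kg⁻¹·m⁻¹·s²) = kg⁻¹·s·A·mol²·cd⁻¹.
Both reduce to kg⁻¹·s·A·mol²·cd⁻¹.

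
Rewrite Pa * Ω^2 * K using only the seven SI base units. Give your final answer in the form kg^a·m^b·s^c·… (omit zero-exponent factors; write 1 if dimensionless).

Pa = kg·m⁻¹·s⁻².
Ω = kg·m²·s⁻³·A⁻².
So Ω² = kg²·m⁴·s⁻⁶·A⁻⁴.
Combining: Pa·Ω²·K = (kg·m⁻¹·s⁻²) · (kg²·m⁴·s⁻⁶·A⁻⁴) · K = kg³·m³·s⁻⁸·A⁻⁴·K.

kg³·m³·s⁻⁸·A⁻⁴·K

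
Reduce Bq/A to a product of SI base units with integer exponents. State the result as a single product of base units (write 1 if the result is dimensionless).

s⁻¹·A⁻¹

Bq = 1/s = s⁻¹ (activity is decays per second).
Combining: A⁻¹·Bq = A⁻¹ · s⁻¹ = s⁻¹·A⁻¹.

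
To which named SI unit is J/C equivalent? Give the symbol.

J = kg·m²·s⁻².
C = s·A.
So C⁻¹ = s⁻¹·A⁻¹.
Combining: J·C⁻¹ = (kg·m²·s⁻²) · (s⁻¹·A⁻¹) = kg·m²·s⁻³·A⁻¹.
kg·m²·s⁻³·A⁻¹ is the base-SI form of the volt.

V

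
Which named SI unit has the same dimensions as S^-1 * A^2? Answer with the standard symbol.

S = 1/Ω (conductance is reciprocal resistance),
    = kg⁻¹·m⁻²·s³·A².
So S⁻¹ = kg·m²·s⁻³·A⁻².
Combining: S⁻¹·A² = (kg·m²·s⁻³·A⁻²) · A² = kg·m²·s⁻³.
kg·m²·s⁻³ is the base-SI form of the watt.

W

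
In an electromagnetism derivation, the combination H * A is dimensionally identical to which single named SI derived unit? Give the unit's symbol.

Wb

H = Wb/A (inductance = flux per current),
    = kg·m²·s⁻²·A⁻².
Combining: H·A = (kg·m²·s⁻²·A⁻²) · A = kg·m²·s⁻²·A⁻¹.
kg·m²·s⁻²·A⁻¹ is the base-SI form of the weber.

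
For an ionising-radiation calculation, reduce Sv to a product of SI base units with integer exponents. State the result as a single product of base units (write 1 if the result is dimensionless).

m²·s⁻²

Sv = m²·s⁻².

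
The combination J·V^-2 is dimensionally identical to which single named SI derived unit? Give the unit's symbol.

J = N·m (work = force × distance),
    = kg·m²·s⁻².
V = W/A (potential = power per current),
    = kg·m²·s⁻³·A⁻¹.
So V⁻² = kg⁻²·m⁻⁴·s⁶·A².
Combining: J·V⁻² = (kg·m²·s⁻²) · (kg⁻²·m⁻⁴·s⁶·A²) = kg⁻¹·m⁻²·s⁴·A².
kg⁻¹·m⁻²·s⁴·A² is the base-SI form of the farad.

F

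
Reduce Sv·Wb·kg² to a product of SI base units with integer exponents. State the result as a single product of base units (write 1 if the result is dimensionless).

kg³·m⁴·s⁻⁴·A⁻¹

Sv = J/kg (equivalent dose = energy per mass),
    = m²·s⁻².
Wb = V·s (flux: a volt is a weber per second),
    = kg·m²·s⁻²·A⁻¹.
Combining: Sv·Wb·kg² = (m²·s⁻²) · (kg·m²·s⁻²·A⁻¹) · kg² = kg³·m⁴·s⁻⁴·A⁻¹.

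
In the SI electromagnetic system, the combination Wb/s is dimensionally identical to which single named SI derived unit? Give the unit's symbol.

V

Wb = kg·m²·s⁻²·A⁻¹.
Combining: Wb·s⁻¹ = (kg·m²·s⁻²·A⁻¹) · s⁻¹ = kg·m²·s⁻³·A⁻¹.
kg·m²·s⁻³·A⁻¹ is the base-SI form of the volt.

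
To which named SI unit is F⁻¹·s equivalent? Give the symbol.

Ω

F = C/V (capacitance = charge per voltage),
    = A·s/(kg·m²·s⁻³·A⁻¹) (substituting C and V),
    = kg⁻¹·m⁻²·s⁴·A².
So F⁻¹ = kg·m²·s⁻⁴·A⁻².
Combining: F⁻¹·s = (kg·m²·s⁻⁴·A⁻²) · s = kg·m²·s⁻³·A⁻².
kg·m²·s⁻³·A⁻² is the base-SI form of the ohm.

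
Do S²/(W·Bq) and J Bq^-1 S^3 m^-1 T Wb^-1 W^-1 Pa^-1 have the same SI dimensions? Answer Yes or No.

Left side:
  W = kg·m²·s⁻³.
  So W⁻¹ = kg⁻¹·m⁻²·s³.
  Bq = s⁻¹.
  So Bq⁻¹ = s.
  S = kg⁻¹·m⁻²·s³·A².
  So S² = kg⁻²·m⁻⁴·s⁶·A⁴.
  Combining: W⁻¹·Bq⁻¹·S² = (kg⁻¹·m⁻²·s³) · s · (kg⁻²·m⁻⁴·s⁶·A⁴) = kg⁻³·m⁻⁶·s¹⁰·A⁴.
Right side:
  J = N·m (work = force × distance),
      = kg·m²·s⁻².
  Bq = 1/s = s⁻¹ (activity is decays per second).
  So Bq⁻¹ = s.
  S = 1/Ω (conductance is reciprocal resistance),
      = kg⁻¹·m⁻²·s³·A².
  So S³ = kg⁻³·m⁻⁶·s⁹·A⁶.
  T = Wb/m² (flux density = flux per area),
      = kg·s⁻²·A⁻¹.
  Wb = V·s (flux: a volt is a weber per second),
      = kg·m²·s⁻²·A⁻¹.
  So Wb⁻¹ = kg⁻¹·m⁻²·s²·A.
  W = J/s (power = energy per time),
      = kg·m²·s⁻³.
  So W⁻¹ = kg⁻¹·m⁻²·s³.
  Pa = N/m² (pressure = force per area),
      = kg·m⁻¹·s⁻².
  So Pa⁻¹ = kg⁻¹·m·s².
  Combining: J·Bq⁻¹·S³·m⁻¹·T·Wb⁻¹·W⁻¹·Pa⁻¹ = (kg·m²·s⁻²) · s · (kg⁻³·m⁻⁶·s⁹·A⁶) · m⁻¹ · (kg·s⁻²·A⁻¹) · (kg⁻¹·m⁻²·s²·A) · (kg⁻¹·m⁻²·s³) · (kg⁻¹·m·s²) = kg⁻⁴·m⁻⁸·s¹³·A⁶.
Left is kg⁻³·m⁻⁶·s¹⁰·A⁴; right is kg⁻⁴·m⁻⁸·s¹³·A⁶ — different.

No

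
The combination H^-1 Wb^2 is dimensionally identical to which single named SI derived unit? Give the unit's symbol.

H = Wb/A (inductance = flux per current),
    = kg·m²·s⁻²·A⁻².
So H⁻¹ = kg⁻¹·m⁻²·s²·A².
Wb = V·s (flux: a volt is a weber per second),
    = kg·m²·s⁻²·A⁻¹.
So Wb² = kg²·m⁴·s⁻⁴·A⁻².
Combining: H⁻¹·Wb² = (kg⁻¹·m⁻²·s²·A²) · (kg²·m⁴·s⁻⁴·A⁻²) = kg·m²·s⁻².
kg·m²·s⁻² is the base-SI form of the joule.

J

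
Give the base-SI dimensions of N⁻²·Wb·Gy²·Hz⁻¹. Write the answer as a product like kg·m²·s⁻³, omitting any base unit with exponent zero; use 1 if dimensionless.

N = kg·m·s⁻².
So N⁻² = kg⁻²·m⁻²·s⁴.
Wb = kg·m²·s⁻²·A⁻¹.
Gy = m²·s⁻².
So Gy² = m⁴·s⁻⁴.
Hz = s⁻¹.
So Hz⁻¹ = s.
Combining: N⁻²·Wb·Gy²·Hz⁻¹ = (kg⁻²·m⁻²·s⁴) · (kg·m²·s⁻²·A⁻¹) · (m⁴·s⁻⁴) · s = kg⁻¹·m⁴·s⁻¹·A⁻¹.

kg⁻¹·m⁴·s⁻¹·A⁻¹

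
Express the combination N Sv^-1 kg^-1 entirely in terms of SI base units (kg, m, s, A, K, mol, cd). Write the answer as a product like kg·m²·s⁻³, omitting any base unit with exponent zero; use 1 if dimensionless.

m⁻¹

N = kg·m·s⁻².
Sv = m²·s⁻².
So Sv⁻¹ = m⁻²·s².
Combining: N·Sv⁻¹·kg⁻¹ = (kg·m·s⁻²) · (m⁻²·s²) · kg⁻¹ = m⁻¹.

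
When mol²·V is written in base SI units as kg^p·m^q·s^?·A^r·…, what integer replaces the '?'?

V = W/A (potential = power per current),
    = kg·m²·s⁻³·A⁻¹.
Combining: mol²·V = mol² · (kg·m²·s⁻³·A⁻¹) = kg·m²·s⁻³·A⁻¹·mol².
The exponent of s is -3.

-3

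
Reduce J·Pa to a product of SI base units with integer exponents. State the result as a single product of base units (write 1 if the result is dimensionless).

kg²·m·s⁻⁴

J = N·m (work = force × distance),
    = kg·m²·s⁻².
Pa = N/m² (pressure = force per area),
    = kg·m⁻¹·s⁻².
Combining: J·Pa = (kg·m²·s⁻²) · (kg·m⁻¹·s⁻²) = kg²·m·s⁻⁴.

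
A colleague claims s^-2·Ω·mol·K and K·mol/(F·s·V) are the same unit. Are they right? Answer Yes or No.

No

Left side:
  Ω = V/A (resistance = voltage per current),
      = kg·m²·s⁻³·A⁻².
  Combining: s⁻²·Ω·mol·K = s⁻² · (kg·m²·s⁻³·A⁻²) · mol · K = kg·m²·s⁻⁵·A⁻²·K·mol.
Right side:
  F = C/V (capacitance = charge per voltage),
      = A·s/(kg·m²·s⁻³·A⁻¹) (substituting C and V),
      = kg⁻¹·m⁻²·s⁴·A².
  So F⁻¹ = kg·m²·s⁻⁴·A⁻².
  V = W/A (potential = power per current),
      = kg·m²·s⁻³·A⁻¹.
  So V⁻¹ = kg⁻¹·m⁻²·s³·A.
  Combining: K·F⁻¹·s⁻¹·mol·V⁻¹ = K · (kg·m²·s⁻⁴·A⁻²) · s⁻¹ · mol · (kg⁻¹·m⁻²·s³·A) = s⁻²·A⁻¹·K·mol.
Left is kg·m²·s⁻⁵·A⁻²·K·mol; right is s⁻²·A⁻¹·K·mol — different.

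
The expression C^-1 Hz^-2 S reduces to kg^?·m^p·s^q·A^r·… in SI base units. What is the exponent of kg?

-1

C = A·s = s·A (charge = current × time).
So C⁻¹ = s⁻¹·A⁻¹.
Hz = 1/s = s⁻¹ (frequency is cycles per second).
So Hz⁻² = s².
S = 1/Ω (conductance is reciprocal resistance),
    = kg⁻¹·m⁻²·s³·A².
Combining: C⁻¹·Hz⁻²·S = (s⁻¹·A⁻¹) · s² · (kg⁻¹·m⁻²·s³·A²) = kg⁻¹·m⁻²·s⁴·A.
The exponent of kg is -1.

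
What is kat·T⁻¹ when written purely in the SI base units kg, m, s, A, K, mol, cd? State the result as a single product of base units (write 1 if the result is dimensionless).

kat = mol/s = s⁻¹·mol (catalytic activity).
T = Wb/m² (flux density = flux per area),
    = kg·s⁻²·A⁻¹.
So T⁻¹ = kg⁻¹·s²·A.
Combining: kat·T⁻¹ = (s⁻¹·mol) · (kg⁻¹·s²·A) = kg⁻¹·s·A·mol.

kg⁻¹·s·A·mol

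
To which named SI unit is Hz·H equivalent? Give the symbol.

Hz = s⁻¹.
H = kg·m²·s⁻²·A⁻².
Combining: Hz·H = s⁻¹ · (kg·m²·s⁻²·A⁻²) = kg·m²·s⁻³·A⁻².
kg·m²·s⁻³·A⁻² is the base-SI form of the ohm.

Ω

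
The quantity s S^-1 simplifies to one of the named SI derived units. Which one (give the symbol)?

S = kg⁻¹·m⁻²·s³·A².
So S⁻¹ = kg·m²·s⁻³·A⁻².
Combining: s·S⁻¹ = s · (kg·m²·s⁻³·A⁻²) = kg·m²·s⁻²·A⁻².
kg·m²·s⁻²·A⁻² is the base-SI form of the henry.

H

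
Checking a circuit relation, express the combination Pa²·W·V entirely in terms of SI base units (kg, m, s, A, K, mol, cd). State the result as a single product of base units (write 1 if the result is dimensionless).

Pa = kg·m⁻¹·s⁻².
So Pa² = kg²·m⁻²·s⁻⁴.
W = kg·m²·s⁻³.
V = kg·m²·s⁻³·A⁻¹.
Combining: Pa²·W·V = (kg²·m⁻²·s⁻⁴) · (kg·m²·s⁻³) · (kg·m²·s⁻³·A⁻¹) = kg⁴·m²·s⁻¹⁰·A⁻¹.

kg⁴·m²·s⁻¹⁰·A⁻¹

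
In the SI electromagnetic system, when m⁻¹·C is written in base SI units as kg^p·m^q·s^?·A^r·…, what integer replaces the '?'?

1

C = A·s = s·A (charge = current × time).
Combining: m⁻¹·C = m⁻¹ · (s·A) = m⁻¹·s·A.
The exponent of s is 1.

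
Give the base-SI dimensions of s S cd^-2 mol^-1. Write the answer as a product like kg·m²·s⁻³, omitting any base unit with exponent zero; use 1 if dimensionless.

S = 1/Ω (conductance is reciprocal resistance),
    = kg⁻¹·m⁻²·s³·A².
Combining: s·S·cd⁻²·mol⁻¹ = s · (kg⁻¹·m⁻²·s³·A²) · cd⁻² · mol⁻¹ = kg⁻¹·m⁻²·s⁴·A²·mol⁻¹·cd⁻².

kg⁻¹·m⁻²·s⁴·A²·mol⁻¹·cd⁻²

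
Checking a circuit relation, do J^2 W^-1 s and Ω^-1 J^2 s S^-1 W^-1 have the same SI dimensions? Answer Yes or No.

Left side:
  J = N·m (work = force × distance),
      = kg·m²·s⁻².
  So J² = kg²·m⁴·s⁻⁴.
  W = J/s (power = energy per time),
      = kg·m²·s⁻³.
  So W⁻¹ = kg⁻¹·m⁻²·s³.
  Combining: J²·W⁻¹·s = (kg²·m⁴·s⁻⁴) · (kg⁻¹·m⁻²·s³) · s = kg·m².
Right side:
  Ω = V/A (resistance = voltage per current),
      = kg·m²·s⁻³·A⁻².
  So Ω⁻¹ = kg⁻¹·m⁻²·s³·A².
  J = N·m (work = force × distance),
      = kg·m²·s⁻².
  So J² = kg²·m⁴·s⁻⁴.
  S = 1/Ω (conductance is reciprocal resistance),
      = kg⁻¹·m⁻²·s³·A².
  So S⁻¹ = kg·m²·s⁻³·A⁻².
  W = J/s (power = energy per time),
      = kg·m²·s⁻³.
  So W⁻¹ = kg⁻¹·m⁻²·s³.
  Combining: Ω⁻¹·J²·s·S⁻¹·W⁻¹ = (kg⁻¹·m⁻²·s³·A²) · (kg²·m⁴·s⁻⁴) · s · (kg·m²·s⁻³·A⁻²) · (kg⁻¹·m⁻²·s³) = kg·m².
Both reduce to kg·m².

Yes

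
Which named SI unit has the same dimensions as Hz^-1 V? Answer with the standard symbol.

Wb

Hz = 1/s = s⁻¹ (frequency is cycles per second).
So Hz⁻¹ = s.
V = W/A (potential = power per current),
    = kg·m²·s⁻³·A⁻¹.
Combining: Hz⁻¹·V = s · (kg·m²·s⁻³·A⁻¹) = kg·m²·s⁻²·A⁻¹.
kg·m²·s⁻²·A⁻¹ is the base-SI form of the weber.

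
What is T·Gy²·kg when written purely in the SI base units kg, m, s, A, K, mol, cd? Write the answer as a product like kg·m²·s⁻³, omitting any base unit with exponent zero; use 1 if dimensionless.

T = Wb/m² (flux density = flux per area),
    = kg·s⁻²·A⁻¹.
Gy = J/kg (absorbed dose = energy per mass),
    = m²·s⁻².
So Gy² = m⁴·s⁻⁴.
Combining: T·Gy²·kg = (kg·s⁻²·A⁻¹) · (m⁴·s⁻⁴) · kg = kg²·m⁴·s⁻⁶·A⁻¹.

kg²·m⁴·s⁻⁶·A⁻¹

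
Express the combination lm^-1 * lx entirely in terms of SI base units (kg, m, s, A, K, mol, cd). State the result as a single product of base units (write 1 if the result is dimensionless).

lm = cd·sr = cd (luminous flux; sr is dimensionless).
So lm⁻¹ = cd⁻¹.
lx = lm/m² (illuminance = luminous flux per area),
    = m⁻²·cd.
Combining: lm⁻¹·lx = cd⁻¹ · (m⁻²·cd) = m⁻².

m⁻²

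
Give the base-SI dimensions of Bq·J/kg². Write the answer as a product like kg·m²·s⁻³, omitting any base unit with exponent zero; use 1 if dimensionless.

Bq = s⁻¹.
J = kg·m²·s⁻².
Combining: Bq·kg⁻²·J = s⁻¹ · kg⁻² · (kg·m²·s⁻²) = kg⁻¹·m²·s⁻³.

kg⁻¹·m²·s⁻³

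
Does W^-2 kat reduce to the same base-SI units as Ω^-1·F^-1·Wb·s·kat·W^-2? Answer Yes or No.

No

Left side:
  W = J/s (power = energy per time),
      = kg·m²·s⁻³.
  So W⁻² = kg⁻²·m⁻⁴·s⁶.
  kat = mol/s = s⁻¹·mol (catalytic activity).
  Combining: W⁻²·kat = (kg⁻²·m⁻⁴·s⁶) · (s⁻¹·mol) = kg⁻²·m⁻⁴·s⁵·mol.
Right side:
  Ω = kg·m²·s⁻³·A⁻².
  So Ω⁻¹ = kg⁻¹·m⁻²·s³·A².
  F = kg⁻¹·m⁻²·s⁴·A².
  So F⁻¹ = kg·m²·s⁻⁴·A⁻².
  Wb = kg·m²·s⁻²·A⁻¹.
  kat = s⁻¹·mol.
  W = kg·m²·s⁻³.
  So W⁻² = kg⁻²·m⁻⁴·s⁶.
  Combining: Ω⁻¹·F⁻¹·Wb·s·kat·W⁻² = (kg⁻¹·m⁻²·s³·A²) · (kg·m²·s⁻⁴·A⁻²) · (kg·m²·s⁻²·A⁻¹) · s · (s⁻¹·mol) · (kg⁻²·m⁻⁴·s⁶) = kg⁻¹·m⁻²·s³·A⁻¹·mol.
Left is kg⁻²·m⁻⁴·s⁵·mol; right is kg⁻¹·m⁻²·s³·A⁻¹·mol — different.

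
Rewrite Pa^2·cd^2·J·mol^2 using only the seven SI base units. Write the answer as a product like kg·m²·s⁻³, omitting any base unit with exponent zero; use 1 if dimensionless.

Pa = kg·m⁻¹·s⁻².
So Pa² = kg²·m⁻²·s⁻⁴.
J = kg·m²·s⁻².
Combining: Pa²·cd²·J·mol² = (kg²·m⁻²·s⁻⁴) · cd² · (kg·m²·s⁻²) · mol² = kg³·s⁻⁶·mol²·cd².

kg³·s⁻⁶·mol²·cd²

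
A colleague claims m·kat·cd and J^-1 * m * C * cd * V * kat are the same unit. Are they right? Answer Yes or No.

Left side:
  kat = s⁻¹·mol.
  Combining: m·kat·cd = m · (s⁻¹·mol) · cd = m·s⁻¹·mol·cd.
Right side:
  J = kg·m²·s⁻².
  So J⁻¹ = kg⁻¹·m⁻²·s².
  C = s·A.
  V = kg·m²·s⁻³·A⁻¹.
  kat = s⁻¹·mol.
  Combining: J⁻¹·m·C·cd·V·kat = (kg⁻¹·m⁻²·s²) · m · (s·A) · cd · (kg·m²·s⁻³·A⁻¹) · (s⁻¹·mol) = m·s⁻¹·mol·cd.
Both reduce to m·s⁻¹·mol·cd.

Yes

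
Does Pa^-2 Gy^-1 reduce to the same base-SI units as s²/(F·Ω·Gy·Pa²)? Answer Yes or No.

No

Left side:
  Pa = N/m² (pressure = force per area),
      = kg·m⁻¹·s⁻².
  So Pa⁻² = kg⁻²·m²·s⁴.
  Gy = J/kg (absorbed dose = energy per mass),
      = m²·s⁻².
  So Gy⁻¹ = m⁻²·s².
  Combining: Pa⁻²·Gy⁻¹ = (kg⁻²·m²·s⁴) · (m⁻²·s²) = kg⁻²·s⁶.
Right side:
  F = C/V (capacitance = charge per voltage),
      = A·s/(kg·m²·s⁻³·A⁻¹) (substituting C and V),
      = kg⁻¹·m⁻²·s⁴·A².
  So F⁻¹ = kg·m²·s⁻⁴·A⁻².
  Ω = V/A (resistance = voltage per current),
      = kg·m²·s⁻³·A⁻².
  So Ω⁻¹ = kg⁻¹·m⁻²·s³·A².
  Gy = J/kg (absorbed dose = energy per mass),
      = m²·s⁻².
  So Gy⁻¹ = m⁻²·s².
  Pa = N/m² (pressure = force per area),
      = kg·m⁻¹·s⁻².
  So Pa⁻² = kg⁻²·m²·s⁴.
  Combining: F⁻¹·Ω⁻¹·Gy⁻¹·s²·Pa⁻² = (kg·m²·s⁻⁴·A⁻²) · (kg⁻¹·m⁻²·s³·A²) · (m⁻²·s²) · s² · (kg⁻²·m²·s⁴) = kg⁻²·s⁷.
Left is kg⁻²·s⁶; right is kg⁻²·s⁷ — different.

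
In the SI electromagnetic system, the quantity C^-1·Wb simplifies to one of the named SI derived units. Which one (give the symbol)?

C = A·s = s·A (charge = current × time).
So C⁻¹ = s⁻¹·A⁻¹.
Wb = V·s (flux: a volt is a weber per second),
    = kg·m²·s⁻²·A⁻¹.
Combining: C⁻¹·Wb = (s⁻¹·A⁻¹) · (kg·m²·s⁻²·A⁻¹) = kg·m²·s⁻³·A⁻².
kg·m²·s⁻³·A⁻² is the base-SI form of the ohm.

Ω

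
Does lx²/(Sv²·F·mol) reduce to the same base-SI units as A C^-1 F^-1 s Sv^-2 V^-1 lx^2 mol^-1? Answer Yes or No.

Left side:
  Sv = J/kg (equivalent dose = energy per mass),
      = m²·s⁻².
  So Sv⁻² = m⁻⁴·s⁴.
  lx = lm/m² (illuminance = luminous flux per area),
      = m⁻²·cd.
  So lx² = m⁻⁴·cd².
  F = C/V (capacitance = charge per voltage),
      = A·s/(kg·m²·s⁻³·A⁻¹) (substituting C and V),
      = kg⁻¹·m⁻²·s⁴·A².
  So F⁻¹ = kg·m²·s⁻⁴·A⁻².
  Combining: Sv⁻²·lx²·F⁻¹·mol⁻¹ = (m⁻⁴·s⁴) · (m⁻⁴·cd²) · (kg·m²·s⁻⁴·A⁻²) · mol⁻¹ = kg·m⁻⁶·A⁻²·mol⁻¹·cd².
Right side:
  C = A·s = s·A (charge = current × time).
  So C⁻¹ = s⁻¹·A⁻¹.
  F = C/V (capacitance = charge per voltage),
      = A·s/(kg·m²·s⁻³·A⁻¹) (substituting C and V),
      = kg⁻¹·m⁻²·s⁴·A².
  So F⁻¹ = kg·m²·s⁻⁴·A⁻².
  Sv = J/kg (equivalent dose = energy per mass),
      = m²·s⁻².
  So Sv⁻² = m⁻⁴·s⁴.
  V = W/A (potential = power per current),
      = kg·m²·s⁻³·A⁻¹.
  So V⁻¹ = kg⁻¹·m⁻²·s³·A.
  lx = lm/m² (illuminance = luminous flux per area),
      = m⁻²·cd.
  So lx² = m⁻⁴·cd².
  Combining: A·C⁻¹·F⁻¹·s·Sv⁻²·V⁻¹·lx²·mol⁻¹ = A · (s⁻¹·A⁻¹) · (kg·m²·s⁻⁴·A⁻²) · s · (m⁻⁴·s⁴) · (kg⁻¹·m⁻²·s³·A) · (m⁻⁴·cd²) · mol⁻¹ = m⁻⁸·s³·A⁻¹·mol⁻¹·cd².
Left is kg·m⁻⁶·A⁻²·mol⁻¹·cd²; right is m⁻⁸·s³·A⁻¹·mol⁻¹·cd² — different.

No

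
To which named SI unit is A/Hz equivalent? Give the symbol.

Hz = s⁻¹.
So Hz⁻¹ = s.
Combining: Hz⁻¹·A = s · A = s·A.
s·A is the base-SI form of the coulomb.

C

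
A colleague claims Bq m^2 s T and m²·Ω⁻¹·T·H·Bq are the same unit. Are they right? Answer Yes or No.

Left side:
  Bq = 1/s = s⁻¹ (activity is decays per second).
  T = Wb/m² (flux density = flux per area),
      = kg·s⁻²·A⁻¹.
  Combining: Bq·m²·s·T = s⁻¹ · m² · s · (kg·s⁻²·A⁻¹) = kg·m²·s⁻²·A⁻¹.
Right side:
  Ω = kg·m²·s⁻³·A⁻².
  So Ω⁻¹ = kg⁻¹·m⁻²·s³·A².
  T = kg·s⁻²·A⁻¹.
  H = kg·m²·s⁻²·A⁻².
  Bq = s⁻¹.
  Combining: m²·Ω⁻¹·T·H·Bq = m² · (kg⁻¹·m⁻²·s³·A²) · (kg·s⁻²·A⁻¹) · (kg·m²·s⁻²·A⁻²) · s⁻¹ = kg·m²·s⁻²·A⁻¹.
Both reduce to kg·m²·s⁻²·A⁻¹.

Yes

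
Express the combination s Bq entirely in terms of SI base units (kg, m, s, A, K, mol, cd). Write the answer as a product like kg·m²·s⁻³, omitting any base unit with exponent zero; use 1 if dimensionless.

Bq = 1/s = s⁻¹ (activity is decays per second).
Combining: s·Bq = s · s⁻¹ = 1.

1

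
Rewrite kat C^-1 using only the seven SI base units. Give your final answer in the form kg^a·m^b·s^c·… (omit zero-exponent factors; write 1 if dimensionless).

s⁻²·A⁻¹·mol

kat = mol/s = s⁻¹·mol (catalytic activity).
C = A·s = s·A (charge = current × time).
So C⁻¹ = s⁻¹·A⁻¹.
Combining: kat·C⁻¹ = (s⁻¹·mol) · (s⁻¹·A⁻¹) = s⁻²·A⁻¹·mol.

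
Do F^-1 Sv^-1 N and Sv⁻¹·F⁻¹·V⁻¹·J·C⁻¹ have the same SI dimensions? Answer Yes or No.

Left side:
  F = kg⁻¹·m⁻²·s⁴·A².
  So F⁻¹ = kg·m²·s⁻⁴·A⁻².
  Sv = m²·s⁻².
  So Sv⁻¹ = m⁻²·s².
  N = kg·m·s⁻².
  Combining: F⁻¹·Sv⁻¹·N = (kg·m²·s⁻⁴·A⁻²) · (m⁻²·s²) · (kg·m·s⁻²) = kg²·m·s⁻⁴·A⁻².
Right side:
  Sv = m²·s⁻².
  So Sv⁻¹ = m⁻²·s².
  F = kg⁻¹·m⁻²·s⁴·A².
  So F⁻¹ = kg·m²·s⁻⁴·A⁻².
  V = kg·m²·s⁻³·A⁻¹.
  So V⁻¹ = kg⁻¹·m⁻²·s³·A.
  J = kg·m²·s⁻².
  C = s·A.
  So C⁻¹ = s⁻¹·A⁻¹.
  Combining: Sv⁻¹·F⁻¹·V⁻¹·J·C⁻¹ = (m⁻²·s²) · (kg·m²·s⁻⁴·A⁻²) · (kg⁻¹·m⁻²·s³·A) · (kg·m²·s⁻²) · (s⁻¹·A⁻¹) = kg·s⁻²·A⁻².
Left is kg²·m·s⁻⁴·A⁻²; right is kg·s⁻²·A⁻² — different.

No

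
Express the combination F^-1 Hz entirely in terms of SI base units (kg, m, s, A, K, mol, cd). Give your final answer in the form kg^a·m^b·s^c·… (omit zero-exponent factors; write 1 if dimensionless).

F = C/V (capacitance = charge per voltage),
    = A·s/(kg·m²·s⁻³·A⁻¹) (substituting C and V),
    = kg⁻¹·m⁻²·s⁴·A².
So F⁻¹ = kg·m²·s⁻⁴·A⁻².
Hz = 1/s = s⁻¹ (frequency is cycles per second).
Combining: F⁻¹·Hz = (kg·m²·s⁻⁴·A⁻²) · s⁻¹ = kg·m²·s⁻⁵·A⁻².

kg·m²·s⁻⁵·A⁻²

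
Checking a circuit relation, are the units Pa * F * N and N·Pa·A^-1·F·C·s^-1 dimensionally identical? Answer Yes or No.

Left side:
  Pa = N/m² (pressure = force per area),
      = kg·m⁻¹·s⁻².
  F = C/V (capacitance = charge per voltage),
      = A·s/(kg·m²·s⁻³·A⁻¹) (substituting C and V),
      = kg⁻¹·m⁻²·s⁴·A².
  N = kg·m/s² = kg·m·s⁻² (force = mass × acceleration).
  Combining: Pa·F·N = (kg·m⁻¹·s⁻²) · (kg⁻¹·m⁻²·s⁴·A²) · (kg·m·s⁻²) = kg·m⁻²·A².
Right side:
  N = kg·m/s² = kg·m·s⁻² (force = mass × acceleration).
  Pa = N/m² (pressure = force per area),
      = kg·m⁻¹·s⁻².
  F = C/V (capacitance = charge per voltage),
      = A·s/(kg·m²·s⁻³·A⁻¹) (substituting C and V),
      = kg⁻¹·m⁻²·s⁴·A².
  C = A·s = s·A (charge = current × time).
  Combining: N·Pa·A⁻¹·F·C·s⁻¹ = (kg·m·s⁻²) · (kg·m⁻¹·s⁻²) · A⁻¹ · (kg⁻¹·m⁻²·s⁴·A²) · (s·A) · s⁻¹ = kg·m⁻²·A².
Both reduce to kg·m⁻²·A².

Yes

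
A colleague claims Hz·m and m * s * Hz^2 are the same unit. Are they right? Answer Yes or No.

Left side:
  Hz = 1/s = s⁻¹ (frequency is cycles per second).
  Combining: Hz·m = s⁻¹ · m = m·s⁻¹.
Right side:
  Hz = s⁻¹.
  So Hz² = s⁻².
  Combining: m·s·Hz² = m · s · s⁻² = m·s⁻¹.
Both reduce to m·s⁻¹.

Yes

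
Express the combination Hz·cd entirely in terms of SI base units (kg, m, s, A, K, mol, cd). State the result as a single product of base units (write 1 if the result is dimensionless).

s⁻¹·cd

Hz = s⁻¹.
Combining: Hz·cd = s⁻¹ · cd = s⁻¹·cd.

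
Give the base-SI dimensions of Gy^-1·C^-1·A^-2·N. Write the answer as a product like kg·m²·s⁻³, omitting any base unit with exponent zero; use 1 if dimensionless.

kg·m⁻¹·s⁻¹·A⁻³

Gy = J/kg (absorbed dose = energy per mass),
    = m²·s⁻².
So Gy⁻¹ = m⁻²·s².
C = A·s = s·A (charge = current × time).
So C⁻¹ = s⁻¹·A⁻¹.
N = kg·m/s² = kg·m·s⁻² (force = mass × acceleration).
Combining: Gy⁻¹·C⁻¹·A⁻²·N = (m⁻²·s²) · (s⁻¹·A⁻¹) · A⁻² · (kg·m·s⁻²) = kg·m⁻¹·s⁻¹·A⁻³.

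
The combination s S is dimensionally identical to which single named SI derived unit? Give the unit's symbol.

S = 1/Ω (conductance is reciprocal resistance),
    = kg⁻¹·m⁻²·s³·A².
Combining: s·S = s · (kg⁻¹·m⁻²·s³·A²) = kg⁻¹·m⁻²·s⁴·A².
kg⁻¹·m⁻²·s⁴·A² is the base-SI form of the farad.

F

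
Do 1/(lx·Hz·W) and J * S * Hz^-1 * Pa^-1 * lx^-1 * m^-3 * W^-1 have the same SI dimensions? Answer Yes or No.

Left side:
  lx = m⁻²·cd.
  So lx⁻¹ = m²·cd⁻¹.
  Hz = s⁻¹.
  So Hz⁻¹ = s.
  W = kg·m²·s⁻³.
  So W⁻¹ = kg⁻¹·m⁻²·s³.
  Combining: lx⁻¹·Hz⁻¹·W⁻¹ = (m²·cd⁻¹) · s · (kg⁻¹·m⁻²·s³) = kg⁻¹·s⁴·cd⁻¹.
Right side:
  J = N·m (work = force × distance),
      = kg·m²·s⁻².
  S = 1/Ω (conductance is reciprocal resistance),
      = kg⁻¹·m⁻²·s³·A².
  Hz = 1/s = s⁻¹ (frequency is cycles per second).
  So Hz⁻¹ = s.
  Pa = N/m² (pressure = force per area),
      = kg·m⁻¹·s⁻².
  So Pa⁻¹ = kg⁻¹·m·s².
  lx = lm/m² (illuminance = luminous flux per area),
      = m⁻²·cd.
  So lx⁻¹ = m²·cd⁻¹.
  W = J/s (power = energy per time),
      = kg·m²·s⁻³.
  So W⁻¹ = kg⁻¹·m⁻²·s³.
  Combining: J·S·Hz⁻¹·Pa⁻¹·lx⁻¹·m⁻³·W⁻¹ = (kg·m²·s⁻²) · (kg⁻¹·m⁻²·s³·A²) · s · (kg⁻¹·m·s²) · (m²·cd⁻¹) · m⁻³ · (kg⁻¹·m⁻²·s³) = kg⁻²·m⁻²·s⁷·A²·cd⁻¹.
Left is kg⁻¹·s⁴·cd⁻¹; right is kg⁻²·m⁻²·s⁷·A²·cd⁻¹ — different.

No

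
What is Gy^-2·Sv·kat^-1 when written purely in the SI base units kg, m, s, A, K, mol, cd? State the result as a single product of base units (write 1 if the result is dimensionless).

Gy = J/kg (absorbed dose = energy per mass),
    = m²·s⁻².
So Gy⁻² = m⁻⁴·s⁴.
Sv = J/kg (equivalent dose = energy per mass),
    = m²·s⁻².
kat = mol/s = s⁻¹·mol (catalytic activity).
So kat⁻¹ = s·mol⁻¹.
Combining: Gy⁻²·Sv·kat⁻¹ = (m⁻⁴·s⁴) · (m²·s⁻²) · (s·mol⁻¹) = m⁻²·s³·mol⁻¹.

m⁻²·s³·mol⁻¹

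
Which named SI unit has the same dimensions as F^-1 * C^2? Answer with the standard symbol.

F = kg⁻¹·m⁻²·s⁴·A².
So F⁻¹ = kg·m²·s⁻⁴·A⁻².
C = s·A.
So C² = s²·A².
Combining: F⁻¹·C² = (kg·m²·s⁻⁴·A⁻²) · (s²·A²) = kg·m²·s⁻².
kg·m²·s⁻² is the base-SI form of the joule.

J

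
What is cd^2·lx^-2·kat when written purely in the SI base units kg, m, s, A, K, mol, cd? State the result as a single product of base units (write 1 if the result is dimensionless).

m⁴·s⁻¹·mol

lx = m⁻²·cd.
So lx⁻² = m⁴·cd⁻².
kat = s⁻¹·mol.
Combining: cd²·lx⁻²·kat = cd² · (m⁴·cd⁻²) · (s⁻¹·mol) = m⁴·s⁻¹·mol.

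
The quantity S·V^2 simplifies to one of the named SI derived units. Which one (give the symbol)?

S = 1/Ω (conductance is reciprocal resistance),
    = kg⁻¹·m⁻²·s³·A².
V = W/A (potential = power per current),
    = kg·m²·s⁻³·A⁻¹.
So V² = kg²·m⁴·s⁻⁶·A⁻².
Combining: S·V² = (kg⁻¹·m⁻²·s³·A²) · (kg²·m⁴·s⁻⁶·A⁻²) = kg·m²·s⁻³.
kg·m²·s⁻³ is the base-SI form of the watt.

W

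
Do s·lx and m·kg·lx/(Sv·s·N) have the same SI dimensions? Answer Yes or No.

Left side:
  lx = m⁻²·cd.
  Combining: s·lx = s · (m⁻²·cd) = m⁻²·s·cd.
Right side:
  Sv = m²·s⁻².
  So Sv⁻¹ = m⁻²·s².
  lx = m⁻²·cd.
  N = kg·m·s⁻².
  So N⁻¹ = kg⁻¹·m⁻¹·s².
  Combining: m·kg·Sv⁻¹·s⁻¹·lx·N⁻¹ = m · kg · (m⁻²·s²) · s⁻¹ · (m⁻²·cd) · (kg⁻¹·m⁻¹·s²) = m⁻⁴·s³·cd.
Left is m⁻²·s·cd; right is m⁻⁴·s³·cd — different.

No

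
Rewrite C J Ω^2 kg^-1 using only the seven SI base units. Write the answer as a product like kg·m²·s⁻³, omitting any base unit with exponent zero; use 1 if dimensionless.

C = A·s = s·A (charge = current × time).
J = N·m (work = force × distance),
    = kg·m²·s⁻².
Ω = V/A (resistance = voltage per current),
    = kg·m²·s⁻³·A⁻².
So Ω² = kg²·m⁴·s⁻⁶·A⁻⁴.
Combining: C·J·Ω²·kg⁻¹ = (s·A) · (kg·m²·s⁻²) · (kg²·m⁴·s⁻⁶·A⁻⁴) · kg⁻¹ = kg²·m⁶·s⁻⁷·A⁻³.

kg²·m⁶·s⁻⁷·A⁻³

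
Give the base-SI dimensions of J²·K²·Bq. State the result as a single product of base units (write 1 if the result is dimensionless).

kg²·m⁴·s⁻⁵·K²

J = kg·m²·s⁻².
So J² = kg²·m⁴·s⁻⁴.
Bq = s⁻¹.
Combining: J²·K²·Bq = (kg²·m⁴·s⁻⁴) · K² · s⁻¹ = kg²·m⁴·s⁻⁵·K².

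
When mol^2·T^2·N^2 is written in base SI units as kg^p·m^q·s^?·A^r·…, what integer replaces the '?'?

T = Wb/m² (flux density = flux per area),
    = kg·s⁻²·A⁻¹.
So T² = kg²·s⁻⁴·A⁻².
N = kg·m/s² = kg·m·s⁻² (force = mass × acceleration).
So N² = kg²·m²·s⁻⁴.
Combining: mol²·T²·N² = mol² · (kg²·s⁻⁴·A⁻²) · (kg²·m²·s⁻⁴) = kg⁴·m²·s⁻⁸·A⁻²·mol².
The exponent of s is -8.

-8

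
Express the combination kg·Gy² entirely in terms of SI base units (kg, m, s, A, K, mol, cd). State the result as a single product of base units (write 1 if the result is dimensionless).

kg·m⁴·s⁻⁴

Gy = J/kg (absorbed dose = energy per mass),
    = m²·s⁻².
So Gy² = m⁴·s⁻⁴.
Combining: kg·Gy² = kg · (m⁴·s⁻⁴) = kg·m⁴·s⁻⁴.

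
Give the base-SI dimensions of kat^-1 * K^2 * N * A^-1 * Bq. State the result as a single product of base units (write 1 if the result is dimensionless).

kat = mol/s = s⁻¹·mol (catalytic activity).
So kat⁻¹ = s·mol⁻¹.
N = kg·m/s² = kg·m·s⁻² (force = mass × acceleration).
Bq = 1/s = s⁻¹ (activity is decays per second).
Combining: kat⁻¹·K²·N·A⁻¹·Bq = (s·mol⁻¹) · K² · (kg·m·s⁻²) · A⁻¹ · s⁻¹ = kg·m·s⁻²·A⁻¹·K²·mol⁻¹.

kg·m·s⁻²·A⁻¹·K²·mol⁻¹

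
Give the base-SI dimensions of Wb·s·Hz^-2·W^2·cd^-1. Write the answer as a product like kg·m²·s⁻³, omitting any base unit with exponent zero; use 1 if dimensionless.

Wb = kg·m²·s⁻²·A⁻¹.
Hz = s⁻¹.
So Hz⁻² = s².
W = kg·m²·s⁻³.
So W² = kg²·m⁴·s⁻⁶.
Combining: Wb·s·Hz⁻²·W²·cd⁻¹ = (kg·m²·s⁻²·A⁻¹) · s · s² · (kg²·m⁴·s⁻⁶) · cd⁻¹ = kg³·m⁶·s⁻⁵·A⁻¹·cd⁻¹.

kg³·m⁶·s⁻⁵·A⁻¹·cd⁻¹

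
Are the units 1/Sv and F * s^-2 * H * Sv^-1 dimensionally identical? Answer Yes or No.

Left side:
  Sv = m²·s⁻².
  So Sv⁻¹ = m⁻²·s².
Right side:
  F = C/V (capacitance = charge per voltage),
      = A·s/(kg·m²·s⁻³·A⁻¹) (substituting C and V),
      = kg⁻¹·m⁻²·s⁴·A².
  H = Wb/A (inductance = flux per current),
      = kg·m²·s⁻²·A⁻².
  Sv = J/kg (equivalent dose = energy per mass),
      = m²·s⁻².
  So Sv⁻¹ = m⁻²·s².
  Combining: F·s⁻²·H·Sv⁻¹ = (kg⁻¹·m⁻²·s⁴·A²) · s⁻² · (kg·m²·s⁻²·A⁻²) · (m⁻²·s²) = m⁻²·s².
Both reduce to m⁻²·s².

Yes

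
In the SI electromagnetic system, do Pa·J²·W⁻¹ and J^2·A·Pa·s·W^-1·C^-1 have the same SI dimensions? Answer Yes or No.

Left side:
  Pa = kg·m⁻¹·s⁻².
  J = kg·m²·s⁻².
  So J² = kg²·m⁴·s⁻⁴.
  W = kg·m²·s⁻³.
  So W⁻¹ = kg⁻¹·m⁻²·s³.
  Combining: Pa·J²·W⁻¹ = (kg·m⁻¹·s⁻²) · (kg²·m⁴·s⁻⁴) · (kg⁻¹·m⁻²·s³) = kg²·m·s⁻³.
Right side:
  J = N·m (work = force × distance),
      = kg·m²·s⁻².
  So J² = kg²·m⁴·s⁻⁴.
  Pa = N/m² (pressure = force per area),
      = kg·m⁻¹·s⁻².
  W = J/s (power = energy per time),
      = kg·m²·s⁻³.
  So W⁻¹ = kg⁻¹·m⁻²·s³.
  C = A·s = s·A (charge = current × time).
  So C⁻¹ = s⁻¹·A⁻¹.
  Combining: J²·A·Pa·s·W⁻¹·C⁻¹ = (kg²·m⁴·s⁻⁴) · A · (kg·m⁻¹·s⁻²) · s · (kg⁻¹·m⁻²·s³) · (s⁻¹·A⁻¹) = kg²·m·s⁻³.
Both reduce to kg²·m·s⁻³.

Yes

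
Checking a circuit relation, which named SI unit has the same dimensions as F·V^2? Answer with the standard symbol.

J

F = kg⁻¹·m⁻²·s⁴·A².
V = kg·m²·s⁻³·A⁻¹.
So V² = kg²·m⁴·s⁻⁶·A⁻².
Combining: F·V² = (kg⁻¹·m⁻²·s⁴·A²) · (kg²·m⁴·s⁻⁶·A⁻²) = kg·m²·s⁻².
kg·m²·s⁻² is the base-SI form of the joule.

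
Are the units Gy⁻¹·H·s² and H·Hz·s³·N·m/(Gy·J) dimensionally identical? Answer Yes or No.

Yes

Left side:
  Gy = m²·s⁻².
  So Gy⁻¹ = m⁻²·s².
  H = kg·m²·s⁻²·A⁻².
  Combining: Gy⁻¹·H·s² = (m⁻²·s²) · (kg·m²·s⁻²·A⁻²) · s² = kg·s²·A⁻².
Right side:
  H = Wb/A (inductance = flux per current),
      = kg·m²·s⁻²·A⁻².
  Gy = J/kg (absorbed dose = energy per mass),
      = m²·s⁻².
  So Gy⁻¹ = m⁻²·s².
  Hz = 1/s = s⁻¹ (frequency is cycles per second).
  N = kg·m/s² = kg·m·s⁻² (force = mass × acceleration).
  J = N·m (work = force × distance),
      = kg·m²·s⁻².
  So J⁻¹ = kg⁻¹·m⁻²·s².
  Combining: H·Gy⁻¹·Hz·s³·N·J⁻¹·m = (kg·m²·s⁻²·A⁻²) · (m⁻²·s²) · s⁻¹ · s³ · (kg·m·s⁻²) · (kg⁻¹·m⁻²·s²) · m = kg·s²·A⁻².
Both reduce to kg·s²·A⁻².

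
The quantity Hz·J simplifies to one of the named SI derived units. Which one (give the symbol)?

Hz = s⁻¹.
J = kg·m²·s⁻².
Combining: Hz·J = s⁻¹ · (kg·m²·s⁻²) = kg·m²·s⁻³.
kg·m²·s⁻³ is the base-SI form of the watt.

W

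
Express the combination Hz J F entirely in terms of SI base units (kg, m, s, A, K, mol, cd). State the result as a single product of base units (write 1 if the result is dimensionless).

s·A²

Hz = s⁻¹.
J = kg·m²·s⁻².
F = kg⁻¹·m⁻²·s⁴·A².
Combining: Hz·J·F = s⁻¹ · (kg·m²·s⁻²) · (kg⁻¹·m⁻²·s⁴·A²) = s·A².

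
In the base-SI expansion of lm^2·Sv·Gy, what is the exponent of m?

4

lm = cd·sr = cd (luminous flux; sr is dimensionless).
So lm² = cd².
Sv = J/kg (equivalent dose = energy per mass),
    = m²·s⁻².
Gy = J/kg (absorbed dose = energy per mass),
    = m²·s⁻².
Combining: lm²·Sv·Gy = cd² · (m²·s⁻²) · (m²·s⁻²) = m⁴·s⁻⁴·cd².
The exponent of m is 4.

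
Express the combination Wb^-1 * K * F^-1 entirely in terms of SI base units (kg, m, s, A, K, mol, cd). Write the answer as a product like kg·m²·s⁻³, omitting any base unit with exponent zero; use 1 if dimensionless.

Wb = V·s (flux: a volt is a weber per second),
    = kg·m²·s⁻²·A⁻¹.
So Wb⁻¹ = kg⁻¹·m⁻²·s²·A.
F = C/V (capacitance = charge per voltage),
    = A·s/(kg·m²·s⁻³·A⁻¹) (substituting C and V),
    = kg⁻¹·m⁻²·s⁴·A².
So F⁻¹ = kg·m²·s⁻⁴·A⁻².
Combining: Wb⁻¹·K·F⁻¹ = (kg⁻¹·m⁻²·s²·A) · K · (kg·m²·s⁻⁴·A⁻²) = s⁻²·A⁻¹·K.

s⁻²·A⁻¹·K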